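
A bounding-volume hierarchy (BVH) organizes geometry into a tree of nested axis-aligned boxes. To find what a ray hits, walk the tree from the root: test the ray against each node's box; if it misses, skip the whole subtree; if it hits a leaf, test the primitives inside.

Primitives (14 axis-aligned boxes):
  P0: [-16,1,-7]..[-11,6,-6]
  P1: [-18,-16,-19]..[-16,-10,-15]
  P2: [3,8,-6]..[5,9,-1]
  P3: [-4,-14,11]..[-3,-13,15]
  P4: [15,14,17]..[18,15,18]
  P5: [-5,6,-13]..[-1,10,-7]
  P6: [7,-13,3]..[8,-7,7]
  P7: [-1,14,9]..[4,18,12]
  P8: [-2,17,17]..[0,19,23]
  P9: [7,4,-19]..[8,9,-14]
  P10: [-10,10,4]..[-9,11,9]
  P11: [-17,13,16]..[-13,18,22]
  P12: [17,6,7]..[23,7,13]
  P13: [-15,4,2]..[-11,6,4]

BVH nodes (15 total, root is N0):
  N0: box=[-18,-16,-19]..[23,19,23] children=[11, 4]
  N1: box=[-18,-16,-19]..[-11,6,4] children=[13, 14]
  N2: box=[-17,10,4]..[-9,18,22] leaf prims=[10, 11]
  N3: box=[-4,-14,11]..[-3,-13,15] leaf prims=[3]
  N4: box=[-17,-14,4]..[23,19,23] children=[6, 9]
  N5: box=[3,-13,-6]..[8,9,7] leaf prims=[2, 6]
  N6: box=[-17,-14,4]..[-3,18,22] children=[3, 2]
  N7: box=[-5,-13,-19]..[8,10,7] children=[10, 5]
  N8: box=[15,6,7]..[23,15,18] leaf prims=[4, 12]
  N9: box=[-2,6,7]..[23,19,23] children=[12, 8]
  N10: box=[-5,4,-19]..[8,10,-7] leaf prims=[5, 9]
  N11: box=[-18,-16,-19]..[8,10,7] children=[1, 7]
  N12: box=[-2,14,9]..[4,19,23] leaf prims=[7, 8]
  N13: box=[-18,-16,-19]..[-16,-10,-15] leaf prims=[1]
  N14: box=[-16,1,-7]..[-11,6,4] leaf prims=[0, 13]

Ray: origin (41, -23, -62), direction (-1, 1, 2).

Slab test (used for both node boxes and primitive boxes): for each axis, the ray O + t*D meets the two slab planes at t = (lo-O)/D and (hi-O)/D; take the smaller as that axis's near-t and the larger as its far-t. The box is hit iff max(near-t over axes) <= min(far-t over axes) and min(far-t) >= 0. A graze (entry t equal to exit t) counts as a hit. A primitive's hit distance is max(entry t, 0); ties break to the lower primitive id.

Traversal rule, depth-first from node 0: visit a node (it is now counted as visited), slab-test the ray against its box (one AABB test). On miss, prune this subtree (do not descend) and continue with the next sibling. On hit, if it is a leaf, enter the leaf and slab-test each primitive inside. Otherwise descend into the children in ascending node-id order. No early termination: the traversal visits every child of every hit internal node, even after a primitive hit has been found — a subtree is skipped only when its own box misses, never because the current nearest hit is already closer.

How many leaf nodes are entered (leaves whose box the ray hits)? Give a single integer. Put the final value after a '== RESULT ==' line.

Trace the traversal:
N0 x:[18,59] y:[7,42] z:[43/2,85/2] -> hit [43/2,42], descend [4, 11]
  N4 x:[18,58] y:[9,42] z:[33,85/2] -> hit [33,42], descend [6, 9]
    N6 x:[44,58] y:[9,41] z:[33,42] -> miss, prune
    N9 x:[18,43] y:[29,42] z:[69/2,85/2] -> hit [69/2,42], descend [8, 12]
      N8 x:[18,26] y:[29,38] z:[69/2,40] -> miss, prune
      N12 x:[37,43] y:[37,42] z:[71/2,85/2] -> hit [37,42] leaf, test {P7@t=37, P8@t=41}
  N11 x:[33,59] y:[7,33] z:[43/2,69/2] -> hit [33,33], descend [1, 7]
    N1 x:[52,59] y:[7,29] z:[43/2,33] -> miss, prune
    N7 x:[33,46] y:[10,33] z:[43/2,69/2] -> hit [33,33], descend [5, 10]
      N5 x:[33,38] y:[10,32] z:[28,69/2] -> miss, prune
      N10 x:[33,46] y:[27,33] z:[43/2,55/2] -> miss, prune

Summary -> nodes [0, 4, 6, 9, 8, 12, 11, 1, 7, 5, 10]; box-tests=11; leaf-entries=1; first=P7

== RESULT ==
1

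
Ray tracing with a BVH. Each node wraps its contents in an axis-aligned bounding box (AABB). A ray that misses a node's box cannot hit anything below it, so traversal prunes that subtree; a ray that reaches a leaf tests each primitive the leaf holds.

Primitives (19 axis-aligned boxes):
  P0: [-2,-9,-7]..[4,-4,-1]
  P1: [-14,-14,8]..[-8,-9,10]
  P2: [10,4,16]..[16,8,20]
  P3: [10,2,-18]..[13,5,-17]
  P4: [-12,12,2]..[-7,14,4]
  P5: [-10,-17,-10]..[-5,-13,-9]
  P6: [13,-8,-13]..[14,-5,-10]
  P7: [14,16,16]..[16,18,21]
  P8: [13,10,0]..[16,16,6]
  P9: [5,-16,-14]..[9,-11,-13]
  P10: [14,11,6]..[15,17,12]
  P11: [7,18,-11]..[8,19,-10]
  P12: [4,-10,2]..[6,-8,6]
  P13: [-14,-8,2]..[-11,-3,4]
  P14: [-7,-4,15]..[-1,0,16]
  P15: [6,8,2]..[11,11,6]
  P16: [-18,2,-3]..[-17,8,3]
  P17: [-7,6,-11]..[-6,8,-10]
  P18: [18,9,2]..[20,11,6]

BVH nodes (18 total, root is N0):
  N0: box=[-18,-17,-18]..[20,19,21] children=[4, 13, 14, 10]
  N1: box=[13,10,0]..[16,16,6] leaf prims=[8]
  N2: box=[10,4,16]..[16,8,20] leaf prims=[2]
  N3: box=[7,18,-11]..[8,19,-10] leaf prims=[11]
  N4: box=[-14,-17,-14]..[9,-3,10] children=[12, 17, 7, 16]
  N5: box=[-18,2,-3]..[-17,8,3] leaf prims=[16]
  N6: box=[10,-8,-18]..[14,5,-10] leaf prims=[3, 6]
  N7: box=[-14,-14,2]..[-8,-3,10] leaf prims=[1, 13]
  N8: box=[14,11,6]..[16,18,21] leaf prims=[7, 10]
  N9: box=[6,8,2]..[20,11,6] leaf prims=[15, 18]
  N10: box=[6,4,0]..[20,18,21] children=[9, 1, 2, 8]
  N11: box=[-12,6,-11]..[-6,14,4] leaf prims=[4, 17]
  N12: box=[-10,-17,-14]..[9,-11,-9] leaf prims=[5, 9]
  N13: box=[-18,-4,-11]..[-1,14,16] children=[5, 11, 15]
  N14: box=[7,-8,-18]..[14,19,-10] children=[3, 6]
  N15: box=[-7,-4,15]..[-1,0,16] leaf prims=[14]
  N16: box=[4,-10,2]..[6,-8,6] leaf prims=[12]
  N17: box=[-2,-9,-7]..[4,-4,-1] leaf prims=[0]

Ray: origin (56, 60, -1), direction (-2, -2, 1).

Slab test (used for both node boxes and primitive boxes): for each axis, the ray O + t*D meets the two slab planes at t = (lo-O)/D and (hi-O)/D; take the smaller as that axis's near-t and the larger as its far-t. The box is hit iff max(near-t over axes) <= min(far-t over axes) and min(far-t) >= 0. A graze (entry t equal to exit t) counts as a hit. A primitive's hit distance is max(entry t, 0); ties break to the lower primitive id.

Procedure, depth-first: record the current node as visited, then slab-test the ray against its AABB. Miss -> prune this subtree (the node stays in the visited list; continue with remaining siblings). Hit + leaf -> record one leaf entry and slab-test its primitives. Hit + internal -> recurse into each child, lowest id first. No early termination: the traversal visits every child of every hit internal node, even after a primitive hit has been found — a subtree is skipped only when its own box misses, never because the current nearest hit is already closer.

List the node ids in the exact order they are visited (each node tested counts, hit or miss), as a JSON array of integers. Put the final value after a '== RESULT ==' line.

Walk:
N0 x:[18,37] y:[41/2,77/2] z:[-17,22] -> hit [41/2,22], descend [4, 10, 13, 14]
  N4 x:[47/2,35] y:[63/2,77/2] z:[-13,11] -> miss, prune
  N10 x:[18,25] y:[21,28] z:[1,22] -> hit [21,22], descend [1, 2, 8, 9]
    N1 x:[20,43/2] y:[22,25] z:[1,7] -> miss, prune
    N2 x:[20,23] y:[26,28] z:[17,21] -> miss, prune
    N8 x:[20,21] y:[21,49/2] z:[7,22] -> hit [21,21] leaf, test {P7@t=21, P10(miss)}
    N9 x:[18,25] y:[49/2,26] z:[3,7] -> miss, prune
  N13 x:[57/2,37] y:[23,32] z:[-10,17] -> miss, prune
  N14 x:[21,49/2] y:[41/2,34] z:[-17,-9] -> miss, prune

9 AABB tests over nodes [0, 4, 10, 1, 2, 8, 9, 13, 14]; 1 leaf entered; closest P7.

== RESULT ==
[0, 4, 10, 1, 2, 8, 9, 13, 14]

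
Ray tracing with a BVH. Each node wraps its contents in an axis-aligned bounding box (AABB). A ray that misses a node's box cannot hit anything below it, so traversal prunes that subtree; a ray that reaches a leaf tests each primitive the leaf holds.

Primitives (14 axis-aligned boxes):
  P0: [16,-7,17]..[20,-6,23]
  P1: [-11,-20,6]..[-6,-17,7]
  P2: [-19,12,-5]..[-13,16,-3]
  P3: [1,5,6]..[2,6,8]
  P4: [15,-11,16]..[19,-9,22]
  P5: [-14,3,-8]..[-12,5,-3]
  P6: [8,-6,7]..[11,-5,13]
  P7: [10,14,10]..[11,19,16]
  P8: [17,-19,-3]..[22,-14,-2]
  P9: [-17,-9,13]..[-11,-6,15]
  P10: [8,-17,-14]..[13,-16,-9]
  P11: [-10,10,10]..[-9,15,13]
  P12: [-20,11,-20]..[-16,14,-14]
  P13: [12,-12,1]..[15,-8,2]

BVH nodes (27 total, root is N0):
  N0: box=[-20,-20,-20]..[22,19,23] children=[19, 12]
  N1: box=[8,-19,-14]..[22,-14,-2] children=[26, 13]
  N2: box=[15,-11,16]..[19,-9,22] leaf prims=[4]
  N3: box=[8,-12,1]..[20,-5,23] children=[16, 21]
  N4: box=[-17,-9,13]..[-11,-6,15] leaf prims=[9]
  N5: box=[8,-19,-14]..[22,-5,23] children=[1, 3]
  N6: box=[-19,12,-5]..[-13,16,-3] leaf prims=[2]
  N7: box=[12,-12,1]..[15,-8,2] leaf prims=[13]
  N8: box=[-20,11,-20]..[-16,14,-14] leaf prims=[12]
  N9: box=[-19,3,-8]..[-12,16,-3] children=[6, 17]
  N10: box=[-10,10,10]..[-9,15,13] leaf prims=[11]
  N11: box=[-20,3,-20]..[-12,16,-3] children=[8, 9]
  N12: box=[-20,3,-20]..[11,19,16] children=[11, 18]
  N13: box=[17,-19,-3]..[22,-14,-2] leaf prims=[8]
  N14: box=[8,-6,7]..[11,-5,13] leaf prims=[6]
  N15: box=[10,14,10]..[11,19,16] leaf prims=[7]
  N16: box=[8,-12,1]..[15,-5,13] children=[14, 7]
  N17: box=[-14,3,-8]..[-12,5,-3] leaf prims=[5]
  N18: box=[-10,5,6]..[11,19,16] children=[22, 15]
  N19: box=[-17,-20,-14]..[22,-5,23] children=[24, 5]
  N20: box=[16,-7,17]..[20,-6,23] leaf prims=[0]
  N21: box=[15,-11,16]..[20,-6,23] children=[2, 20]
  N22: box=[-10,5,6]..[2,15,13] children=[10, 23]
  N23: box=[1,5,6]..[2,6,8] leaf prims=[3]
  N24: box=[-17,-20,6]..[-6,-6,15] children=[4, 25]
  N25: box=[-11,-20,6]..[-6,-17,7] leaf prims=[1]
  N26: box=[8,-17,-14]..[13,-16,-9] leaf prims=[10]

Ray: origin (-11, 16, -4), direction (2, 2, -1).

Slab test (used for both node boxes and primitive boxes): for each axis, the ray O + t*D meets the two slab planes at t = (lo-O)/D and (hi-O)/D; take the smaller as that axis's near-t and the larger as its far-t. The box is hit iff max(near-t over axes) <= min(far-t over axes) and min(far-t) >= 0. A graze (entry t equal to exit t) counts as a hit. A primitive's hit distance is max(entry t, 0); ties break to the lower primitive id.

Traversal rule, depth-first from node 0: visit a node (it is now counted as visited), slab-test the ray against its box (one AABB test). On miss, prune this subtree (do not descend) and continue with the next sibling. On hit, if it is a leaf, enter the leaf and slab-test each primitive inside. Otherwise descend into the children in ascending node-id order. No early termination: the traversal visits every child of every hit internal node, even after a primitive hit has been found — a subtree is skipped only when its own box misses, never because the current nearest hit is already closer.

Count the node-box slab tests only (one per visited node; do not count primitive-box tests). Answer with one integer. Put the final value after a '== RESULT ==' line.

Walk:
N0 x:[-9/2,33/2] y:[-18,3/2] z:[-27,16] -> hit [-9/2,3/2], descend [12, 19]
  N12 x:[-9/2,11] y:[-13/2,3/2] z:[-20,16] -> hit [-9/2,3/2], descend [11, 18]
    N11 x:[-9/2,-1/2] y:[-13/2,0] z:[-1,16] -> miss, prune
    N18 x:[1/2,11] y:[-11/2,3/2] z:[-20,-10] -> miss, prune
  N19 x:[-3,33/2] y:[-18,-21/2] z:[-27,10] -> miss, prune

Summary -> nodes [0, 12, 11, 18, 19]; box-tests=5; leaf-entries=0; first=miss

== RESULT ==
5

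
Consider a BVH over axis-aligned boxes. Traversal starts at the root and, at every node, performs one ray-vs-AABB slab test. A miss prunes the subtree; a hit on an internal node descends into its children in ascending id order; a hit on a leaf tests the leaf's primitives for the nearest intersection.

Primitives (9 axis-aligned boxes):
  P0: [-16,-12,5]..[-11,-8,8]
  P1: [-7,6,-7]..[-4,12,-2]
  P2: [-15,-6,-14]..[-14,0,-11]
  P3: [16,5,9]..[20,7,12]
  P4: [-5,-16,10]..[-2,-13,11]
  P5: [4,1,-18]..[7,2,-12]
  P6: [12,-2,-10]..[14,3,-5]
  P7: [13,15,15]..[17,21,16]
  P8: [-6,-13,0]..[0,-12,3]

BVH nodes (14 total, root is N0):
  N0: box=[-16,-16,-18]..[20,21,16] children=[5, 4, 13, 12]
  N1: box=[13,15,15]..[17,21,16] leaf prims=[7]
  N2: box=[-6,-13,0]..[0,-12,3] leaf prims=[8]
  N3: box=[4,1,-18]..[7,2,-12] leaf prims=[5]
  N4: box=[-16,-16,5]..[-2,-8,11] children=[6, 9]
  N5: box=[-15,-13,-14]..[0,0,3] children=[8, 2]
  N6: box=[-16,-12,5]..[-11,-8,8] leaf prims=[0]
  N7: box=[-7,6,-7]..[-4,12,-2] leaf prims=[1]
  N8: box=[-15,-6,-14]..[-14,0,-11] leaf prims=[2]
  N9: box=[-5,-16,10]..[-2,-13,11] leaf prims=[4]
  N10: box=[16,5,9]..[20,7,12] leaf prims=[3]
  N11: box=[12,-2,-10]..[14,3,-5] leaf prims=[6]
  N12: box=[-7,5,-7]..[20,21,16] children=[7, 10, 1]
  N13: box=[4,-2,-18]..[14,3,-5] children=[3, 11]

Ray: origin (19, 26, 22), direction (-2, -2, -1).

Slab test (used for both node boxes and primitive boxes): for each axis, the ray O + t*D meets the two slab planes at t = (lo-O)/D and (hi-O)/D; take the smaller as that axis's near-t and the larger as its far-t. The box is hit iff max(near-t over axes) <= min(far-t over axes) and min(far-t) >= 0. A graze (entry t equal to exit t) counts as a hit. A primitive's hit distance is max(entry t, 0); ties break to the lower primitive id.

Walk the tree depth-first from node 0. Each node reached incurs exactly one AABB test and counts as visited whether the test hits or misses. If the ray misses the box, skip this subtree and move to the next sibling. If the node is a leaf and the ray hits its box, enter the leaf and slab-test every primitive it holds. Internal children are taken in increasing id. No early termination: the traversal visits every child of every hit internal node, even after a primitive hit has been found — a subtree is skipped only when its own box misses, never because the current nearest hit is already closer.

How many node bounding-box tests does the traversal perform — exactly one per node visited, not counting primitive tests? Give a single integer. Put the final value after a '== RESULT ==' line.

Traverse from the root:
N0 x:[-1/2,35/2] y:[5/2,21] z:[6,40] -> hit [6,35/2], descend [4, 5, 12, 13]
  N4 x:[21/2,35/2] y:[17,21] z:[11,17] -> hit [17,17], descend [6, 9]
    N6 x:[15,35/2] y:[17,19] z:[14,17] -> hit [17,17] leaf, test {P0@t=17}
    N9 x:[21/2,12] y:[39/2,21] z:[11,12] -> miss, prune
  N5 x:[19/2,17] y:[13,39/2] z:[19,36] -> miss, prune
  N12 x:[-1/2,13] y:[5/2,21/2] z:[6,29] -> hit [6,21/2], descend [1, 7, 10]
    N1 x:[1,3] y:[5/2,11/2] z:[6,7] -> miss, prune
    N7 x:[23/2,13] y:[7,10] z:[24,29] -> miss, prune
    N10 x:[-1/2,3/2] y:[19/2,21/2] z:[10,13] -> miss, prune
  N13 x:[5/2,15/2] y:[23/2,14] z:[27,40] -> miss, prune

10 AABB tests over nodes [0, 4, 6, 9, 5, 12, 1, 7, 10, 13]; 1 leaf entered; closest P0.

== RESULT ==
10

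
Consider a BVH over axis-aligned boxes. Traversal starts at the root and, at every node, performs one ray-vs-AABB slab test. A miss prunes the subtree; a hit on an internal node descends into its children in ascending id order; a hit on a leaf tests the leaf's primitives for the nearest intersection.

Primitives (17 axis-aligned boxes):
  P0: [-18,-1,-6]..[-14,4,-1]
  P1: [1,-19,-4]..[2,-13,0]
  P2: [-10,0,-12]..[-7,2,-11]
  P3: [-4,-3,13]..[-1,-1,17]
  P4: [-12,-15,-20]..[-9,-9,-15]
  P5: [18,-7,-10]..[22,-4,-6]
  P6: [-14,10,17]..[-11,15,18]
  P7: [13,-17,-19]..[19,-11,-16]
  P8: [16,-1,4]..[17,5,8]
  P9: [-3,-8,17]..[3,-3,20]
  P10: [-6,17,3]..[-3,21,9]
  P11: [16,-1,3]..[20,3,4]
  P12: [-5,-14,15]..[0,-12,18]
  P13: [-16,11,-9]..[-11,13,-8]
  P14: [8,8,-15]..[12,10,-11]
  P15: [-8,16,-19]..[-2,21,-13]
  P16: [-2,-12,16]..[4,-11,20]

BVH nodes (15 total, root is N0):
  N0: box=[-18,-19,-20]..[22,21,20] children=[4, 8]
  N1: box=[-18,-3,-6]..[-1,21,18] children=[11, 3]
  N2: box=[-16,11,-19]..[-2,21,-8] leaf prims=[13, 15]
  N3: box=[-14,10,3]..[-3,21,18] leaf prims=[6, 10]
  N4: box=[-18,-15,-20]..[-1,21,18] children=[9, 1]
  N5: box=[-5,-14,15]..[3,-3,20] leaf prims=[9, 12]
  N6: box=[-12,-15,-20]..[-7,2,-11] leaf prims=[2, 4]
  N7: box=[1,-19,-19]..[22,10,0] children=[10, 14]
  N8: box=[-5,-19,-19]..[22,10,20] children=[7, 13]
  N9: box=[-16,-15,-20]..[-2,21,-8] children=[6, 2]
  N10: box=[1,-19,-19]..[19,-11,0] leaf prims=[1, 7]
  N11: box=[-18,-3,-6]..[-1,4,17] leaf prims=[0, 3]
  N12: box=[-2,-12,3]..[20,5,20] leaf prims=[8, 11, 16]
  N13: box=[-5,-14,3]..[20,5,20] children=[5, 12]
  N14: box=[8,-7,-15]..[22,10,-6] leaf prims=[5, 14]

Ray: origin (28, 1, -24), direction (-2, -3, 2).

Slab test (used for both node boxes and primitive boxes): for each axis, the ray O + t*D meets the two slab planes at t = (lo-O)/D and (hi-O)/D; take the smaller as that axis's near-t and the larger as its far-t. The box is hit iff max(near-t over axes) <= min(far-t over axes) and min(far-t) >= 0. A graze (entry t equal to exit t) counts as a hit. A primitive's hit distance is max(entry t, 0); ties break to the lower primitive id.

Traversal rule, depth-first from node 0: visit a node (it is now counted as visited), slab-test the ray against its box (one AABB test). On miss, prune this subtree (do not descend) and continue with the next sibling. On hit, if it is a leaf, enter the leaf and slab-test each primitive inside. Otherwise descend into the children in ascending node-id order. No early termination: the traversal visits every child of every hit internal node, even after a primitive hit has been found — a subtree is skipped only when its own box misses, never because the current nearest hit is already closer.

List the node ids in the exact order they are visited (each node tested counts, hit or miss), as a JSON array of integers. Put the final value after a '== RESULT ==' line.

Walk:
N0 x:[3,23] y:[-20/3,20/3] z:[2,22] -> hit [3,20/3], descend [4, 8]
  N4 x:[29/2,23] y:[-20/3,16/3] z:[2,21] -> miss, prune
  N8 x:[3,33/2] y:[-3,20/3] z:[5/2,22] -> hit [3,20/3], descend [7, 13]
    N7 x:[3,27/2] y:[-3,20/3] z:[5/2,12] -> hit [3,20/3], descend [10, 14]
      N10 x:[9/2,27/2] y:[4,20/3] z:[5/2,12] -> hit [9/2,20/3] leaf, test {P1(miss), P7(miss)}
      N14 x:[3,10] y:[-3,8/3] z:[9/2,9] -> miss, prune
    N13 x:[4,33/2] y:[-4/3,5] z:[27/2,22] -> miss, prune

Visited [0, 4, 8, 7, 10, 14, 13]. Tests: 7 box, 1 leaf. Nearest: miss.

== RESULT ==
[0, 4, 8, 7, 10, 14, 13]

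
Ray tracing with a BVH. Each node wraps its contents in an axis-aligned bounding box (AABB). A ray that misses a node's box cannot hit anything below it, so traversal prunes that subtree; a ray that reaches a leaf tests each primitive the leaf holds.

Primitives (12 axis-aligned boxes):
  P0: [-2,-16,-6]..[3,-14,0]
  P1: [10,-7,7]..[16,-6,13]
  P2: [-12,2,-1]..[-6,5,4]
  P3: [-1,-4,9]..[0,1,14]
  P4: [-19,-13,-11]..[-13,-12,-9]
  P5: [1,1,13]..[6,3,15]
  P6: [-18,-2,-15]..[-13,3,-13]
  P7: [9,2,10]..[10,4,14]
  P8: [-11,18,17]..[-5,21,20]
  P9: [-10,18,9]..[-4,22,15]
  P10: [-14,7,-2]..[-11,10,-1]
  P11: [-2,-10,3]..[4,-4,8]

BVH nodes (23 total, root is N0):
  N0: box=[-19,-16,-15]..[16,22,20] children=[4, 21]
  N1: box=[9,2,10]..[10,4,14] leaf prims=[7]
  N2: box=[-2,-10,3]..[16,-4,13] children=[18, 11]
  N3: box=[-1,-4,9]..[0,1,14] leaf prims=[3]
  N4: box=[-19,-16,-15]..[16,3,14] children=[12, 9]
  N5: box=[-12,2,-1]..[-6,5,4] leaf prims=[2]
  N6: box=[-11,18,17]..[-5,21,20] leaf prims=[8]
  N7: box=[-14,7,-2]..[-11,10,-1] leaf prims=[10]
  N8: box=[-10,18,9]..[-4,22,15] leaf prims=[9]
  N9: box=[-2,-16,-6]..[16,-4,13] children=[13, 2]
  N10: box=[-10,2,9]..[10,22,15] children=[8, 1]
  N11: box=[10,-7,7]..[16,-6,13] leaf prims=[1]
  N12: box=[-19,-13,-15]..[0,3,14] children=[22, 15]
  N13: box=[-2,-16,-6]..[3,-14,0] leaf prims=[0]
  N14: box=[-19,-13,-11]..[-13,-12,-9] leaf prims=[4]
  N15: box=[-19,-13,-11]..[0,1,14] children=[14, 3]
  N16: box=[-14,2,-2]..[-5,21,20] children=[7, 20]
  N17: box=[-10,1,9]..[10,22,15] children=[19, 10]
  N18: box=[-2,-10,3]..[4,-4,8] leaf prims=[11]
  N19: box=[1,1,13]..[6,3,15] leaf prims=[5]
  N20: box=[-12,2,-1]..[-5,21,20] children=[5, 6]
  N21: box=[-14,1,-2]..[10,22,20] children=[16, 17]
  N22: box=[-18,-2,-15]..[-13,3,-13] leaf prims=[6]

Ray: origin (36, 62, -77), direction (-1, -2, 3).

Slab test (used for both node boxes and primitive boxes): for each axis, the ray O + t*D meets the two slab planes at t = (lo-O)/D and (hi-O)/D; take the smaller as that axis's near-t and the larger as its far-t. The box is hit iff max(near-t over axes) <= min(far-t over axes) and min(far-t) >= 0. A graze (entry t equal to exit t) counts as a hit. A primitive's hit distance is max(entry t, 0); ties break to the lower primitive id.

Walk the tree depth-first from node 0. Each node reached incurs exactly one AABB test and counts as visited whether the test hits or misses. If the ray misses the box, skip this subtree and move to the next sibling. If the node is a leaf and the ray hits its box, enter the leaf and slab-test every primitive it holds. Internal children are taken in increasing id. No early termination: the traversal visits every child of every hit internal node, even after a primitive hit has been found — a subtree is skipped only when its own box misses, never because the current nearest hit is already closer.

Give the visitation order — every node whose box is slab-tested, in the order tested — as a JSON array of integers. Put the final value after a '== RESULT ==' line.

Traverse from the root:
N0 x:[20,55] y:[20,39] z:[62/3,97/3] -> hit [62/3,97/3], descend [4, 21]
  N4 x:[20,55] y:[59/2,39] z:[62/3,91/3] -> hit [59/2,91/3], descend [9, 12]
    N9 x:[20,38] y:[33,39] z:[71/3,30] -> miss, prune
    N12 x:[36,55] y:[59/2,75/2] z:[62/3,91/3] -> miss, prune
  N21 x:[26,50] y:[20,61/2] z:[25,97/3] -> hit [26,61/2], descend [16, 17]
    N16 x:[41,50] y:[41/2,30] z:[25,97/3] -> miss, prune
    N17 x:[26,46] y:[20,61/2] z:[86/3,92/3] -> hit [86/3,61/2], descend [10, 19]
      N10 x:[26,46] y:[20,30] z:[86/3,92/3] -> hit [86/3,30], descend [1, 8]
        N1 x:[26,27] y:[29,30] z:[29,91/3] -> miss, prune
        N8 x:[40,46] y:[20,22] z:[86/3,92/3] -> miss, prune
      N19 x:[30,35] y:[59/2,61/2] z:[30,92/3] -> hit [30,61/2] leaf, test {P5@t=30}

Summary -> nodes [0, 4, 9, 12, 21, 16, 17, 10, 1, 8, 19]; box-tests=11; leaf-entries=1; first=P5

== RESULT ==
[0, 4, 9, 12, 21, 16, 17, 10, 1, 8, 19]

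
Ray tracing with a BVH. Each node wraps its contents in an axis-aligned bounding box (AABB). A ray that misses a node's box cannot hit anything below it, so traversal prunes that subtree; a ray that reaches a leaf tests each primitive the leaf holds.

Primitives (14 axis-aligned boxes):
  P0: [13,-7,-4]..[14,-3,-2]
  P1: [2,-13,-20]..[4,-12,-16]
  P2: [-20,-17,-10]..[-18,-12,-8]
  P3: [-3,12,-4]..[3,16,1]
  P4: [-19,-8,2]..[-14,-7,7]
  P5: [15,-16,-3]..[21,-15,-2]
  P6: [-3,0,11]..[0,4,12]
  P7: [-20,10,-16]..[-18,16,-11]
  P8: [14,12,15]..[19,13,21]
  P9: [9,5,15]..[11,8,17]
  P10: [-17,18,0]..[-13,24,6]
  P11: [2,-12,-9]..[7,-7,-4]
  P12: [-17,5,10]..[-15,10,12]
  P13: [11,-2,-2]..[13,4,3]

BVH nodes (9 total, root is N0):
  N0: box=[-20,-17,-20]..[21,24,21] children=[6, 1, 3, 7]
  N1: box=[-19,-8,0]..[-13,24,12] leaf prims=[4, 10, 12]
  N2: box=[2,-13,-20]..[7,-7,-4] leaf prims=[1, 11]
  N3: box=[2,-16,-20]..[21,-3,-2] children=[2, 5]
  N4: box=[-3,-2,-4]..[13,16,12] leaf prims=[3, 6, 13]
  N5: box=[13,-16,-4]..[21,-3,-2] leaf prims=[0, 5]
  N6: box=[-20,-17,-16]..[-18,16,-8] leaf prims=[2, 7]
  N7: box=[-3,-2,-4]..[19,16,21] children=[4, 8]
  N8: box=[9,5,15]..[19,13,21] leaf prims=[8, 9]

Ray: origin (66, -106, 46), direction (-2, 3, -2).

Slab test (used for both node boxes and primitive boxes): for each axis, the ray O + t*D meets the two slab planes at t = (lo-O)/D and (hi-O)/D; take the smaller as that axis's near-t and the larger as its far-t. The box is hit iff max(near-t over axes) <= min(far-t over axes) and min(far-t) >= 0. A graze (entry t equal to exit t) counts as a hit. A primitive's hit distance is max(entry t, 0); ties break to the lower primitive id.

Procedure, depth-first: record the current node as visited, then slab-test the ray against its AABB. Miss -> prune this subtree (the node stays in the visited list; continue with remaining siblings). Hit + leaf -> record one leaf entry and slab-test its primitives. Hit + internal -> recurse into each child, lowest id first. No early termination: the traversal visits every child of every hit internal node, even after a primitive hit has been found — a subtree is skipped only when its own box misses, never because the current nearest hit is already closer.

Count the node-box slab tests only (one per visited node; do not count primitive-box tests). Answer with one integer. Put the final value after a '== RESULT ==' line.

Traverse from the root:
N0 x:[45/2,43] y:[89/3,130/3] z:[25/2,33] -> hit [89/3,33], descend [1, 3, 6, 7]
  N1 x:[79/2,85/2] y:[98/3,130/3] z:[17,23] -> miss, prune
  N3 x:[45/2,32] y:[30,103/3] z:[24,33] -> hit [30,32], descend [2, 5]
    N2 x:[59/2,32] y:[31,33] z:[25,33] -> hit [31,32] leaf, test {P1@t=31, P11(miss)}
    N5 x:[45/2,53/2] y:[30,103/3] z:[24,25] -> miss, prune
  N6 x:[42,43] y:[89/3,122/3] z:[27,31] -> miss, prune
  N7 x:[47/2,69/2] y:[104/3,122/3] z:[25/2,25] -> miss, prune

Summary -> nodes [0, 1, 3, 2, 5, 6, 7]; box-tests=7; leaf-entries=1; first=P1

== RESULT ==
7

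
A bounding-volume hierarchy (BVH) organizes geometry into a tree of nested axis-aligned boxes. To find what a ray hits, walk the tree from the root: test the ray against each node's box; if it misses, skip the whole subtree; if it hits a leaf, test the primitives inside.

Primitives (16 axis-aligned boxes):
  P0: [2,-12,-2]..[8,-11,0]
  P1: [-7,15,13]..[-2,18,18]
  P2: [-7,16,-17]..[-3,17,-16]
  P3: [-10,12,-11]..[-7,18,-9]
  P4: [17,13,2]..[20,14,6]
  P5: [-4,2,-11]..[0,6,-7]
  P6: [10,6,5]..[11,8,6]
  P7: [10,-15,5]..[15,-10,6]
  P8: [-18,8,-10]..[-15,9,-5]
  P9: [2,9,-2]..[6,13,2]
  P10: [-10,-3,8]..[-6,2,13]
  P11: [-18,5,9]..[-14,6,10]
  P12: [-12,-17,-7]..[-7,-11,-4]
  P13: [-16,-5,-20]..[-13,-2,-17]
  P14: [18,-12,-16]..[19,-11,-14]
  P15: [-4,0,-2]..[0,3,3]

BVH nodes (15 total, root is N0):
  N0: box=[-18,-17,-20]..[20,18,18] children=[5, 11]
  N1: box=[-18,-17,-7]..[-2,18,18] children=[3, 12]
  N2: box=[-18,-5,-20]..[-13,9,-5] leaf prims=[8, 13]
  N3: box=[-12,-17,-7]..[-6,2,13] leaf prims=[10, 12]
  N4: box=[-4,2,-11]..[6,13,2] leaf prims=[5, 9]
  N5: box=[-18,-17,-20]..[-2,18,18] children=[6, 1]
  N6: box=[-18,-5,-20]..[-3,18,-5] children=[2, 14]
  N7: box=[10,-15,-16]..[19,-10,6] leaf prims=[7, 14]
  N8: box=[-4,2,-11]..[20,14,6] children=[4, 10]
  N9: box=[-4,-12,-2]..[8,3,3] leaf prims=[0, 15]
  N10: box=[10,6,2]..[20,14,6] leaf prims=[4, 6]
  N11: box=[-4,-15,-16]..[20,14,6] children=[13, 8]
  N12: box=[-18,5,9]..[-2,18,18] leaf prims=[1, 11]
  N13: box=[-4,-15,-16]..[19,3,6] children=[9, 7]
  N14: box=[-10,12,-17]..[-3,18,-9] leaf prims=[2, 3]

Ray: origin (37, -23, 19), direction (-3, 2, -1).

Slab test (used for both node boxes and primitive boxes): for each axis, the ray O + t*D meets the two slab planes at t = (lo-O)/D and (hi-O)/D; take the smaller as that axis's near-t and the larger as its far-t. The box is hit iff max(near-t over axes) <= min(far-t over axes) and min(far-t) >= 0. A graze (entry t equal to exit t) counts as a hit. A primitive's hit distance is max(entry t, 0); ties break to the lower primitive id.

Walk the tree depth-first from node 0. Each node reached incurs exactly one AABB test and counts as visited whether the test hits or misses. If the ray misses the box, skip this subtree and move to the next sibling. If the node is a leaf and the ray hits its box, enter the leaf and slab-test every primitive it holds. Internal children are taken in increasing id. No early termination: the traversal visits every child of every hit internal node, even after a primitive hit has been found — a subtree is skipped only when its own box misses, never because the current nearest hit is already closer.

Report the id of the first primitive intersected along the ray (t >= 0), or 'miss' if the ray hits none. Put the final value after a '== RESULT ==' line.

Walk:
N0 x:[17/3,55/3] y:[3,41/2] z:[1,39] -> hit [17/3,55/3], descend [5, 11]
  N5 x:[13,55/3] y:[3,41/2] z:[1,39] -> hit [13,55/3], descend [1, 6]
    N1 x:[13,55/3] y:[3,41/2] z:[1,26] -> hit [13,55/3], descend [3, 12]
      N3 x:[43/3,49/3] y:[3,25/2] z:[6,26] -> miss, prune
      N12 x:[13,55/3] y:[14,41/2] z:[1,10] -> miss, prune
    N6 x:[40/3,55/3] y:[9,41/2] z:[24,39] -> miss, prune
  N11 x:[17/3,41/3] y:[4,37/2] z:[13,35] -> hit [13,41/3], descend [8, 13]
    N8 x:[17/3,41/3] y:[25/2,37/2] z:[13,30] -> hit [13,41/3], descend [4, 10]
      N4 x:[31/3,41/3] y:[25/2,18] z:[17,30] -> miss, prune
      N10 x:[17/3,9] y:[29/2,37/2] z:[13,17] -> miss, prune
    N13 x:[6,41/3] y:[4,13] z:[13,35] -> hit [13,13], descend [7, 9]
      N7 x:[6,9] y:[4,13/2] z:[13,35] -> miss, prune
      N9 x:[29/3,41/3] y:[11/2,13] z:[16,21] -> miss, prune

order=[0, 5, 1, 3, 12, 6, 11, 8, 4, 10, 13, 7, 9]  |boxes|=13  |leaves|=0  hit=miss

== RESULT ==
miss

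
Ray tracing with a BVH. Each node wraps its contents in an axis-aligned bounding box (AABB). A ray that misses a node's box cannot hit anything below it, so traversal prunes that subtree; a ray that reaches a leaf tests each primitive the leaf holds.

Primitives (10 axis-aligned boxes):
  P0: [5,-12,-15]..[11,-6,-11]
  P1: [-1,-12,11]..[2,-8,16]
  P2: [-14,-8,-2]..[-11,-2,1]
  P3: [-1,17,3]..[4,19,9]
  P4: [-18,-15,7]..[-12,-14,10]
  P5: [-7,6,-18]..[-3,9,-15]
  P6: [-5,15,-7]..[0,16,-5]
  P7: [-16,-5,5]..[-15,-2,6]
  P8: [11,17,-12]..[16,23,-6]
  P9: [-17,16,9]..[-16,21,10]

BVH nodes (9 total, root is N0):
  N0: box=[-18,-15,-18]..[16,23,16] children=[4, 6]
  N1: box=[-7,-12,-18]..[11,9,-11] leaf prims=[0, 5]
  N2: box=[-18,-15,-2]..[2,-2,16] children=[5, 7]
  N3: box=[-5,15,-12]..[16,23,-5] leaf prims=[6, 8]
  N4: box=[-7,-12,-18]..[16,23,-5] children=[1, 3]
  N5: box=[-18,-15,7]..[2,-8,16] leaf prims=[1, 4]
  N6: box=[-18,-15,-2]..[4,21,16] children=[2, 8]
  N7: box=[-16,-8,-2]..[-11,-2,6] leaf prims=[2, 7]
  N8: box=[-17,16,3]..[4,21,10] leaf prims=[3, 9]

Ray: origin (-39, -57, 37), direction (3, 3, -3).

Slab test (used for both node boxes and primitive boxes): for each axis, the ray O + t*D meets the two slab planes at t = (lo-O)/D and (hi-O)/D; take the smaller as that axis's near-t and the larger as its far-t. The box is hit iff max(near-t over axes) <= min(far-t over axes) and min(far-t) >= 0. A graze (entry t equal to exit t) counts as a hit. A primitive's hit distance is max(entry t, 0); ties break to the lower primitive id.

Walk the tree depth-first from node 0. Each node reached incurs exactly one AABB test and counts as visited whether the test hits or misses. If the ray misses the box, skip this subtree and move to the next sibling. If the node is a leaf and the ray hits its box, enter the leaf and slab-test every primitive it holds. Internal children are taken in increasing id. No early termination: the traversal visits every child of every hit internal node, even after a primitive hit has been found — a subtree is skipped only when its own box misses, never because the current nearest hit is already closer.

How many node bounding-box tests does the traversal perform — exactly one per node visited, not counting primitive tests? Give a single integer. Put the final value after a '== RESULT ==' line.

Trace the traversal:
N0 x:[7,55/3] y:[14,80/3] z:[7,55/3] -> hit [14,55/3], descend [4, 6]
  N4 x:[32/3,55/3] y:[15,80/3] z:[14,55/3] -> hit [15,55/3], descend [1, 3]
    N1 x:[32/3,50/3] y:[15,22] z:[16,55/3] -> hit [16,50/3] leaf, test {P0@t=16, P5(miss)}
    N3 x:[34/3,55/3] y:[24,80/3] z:[14,49/3] -> miss, prune
  N6 x:[7,43/3] y:[14,26] z:[7,13] -> miss, prune

Visited [0, 4, 1, 3, 6]. Tests: 5 box, 1 leaf. Nearest: P0.

== RESULT ==
5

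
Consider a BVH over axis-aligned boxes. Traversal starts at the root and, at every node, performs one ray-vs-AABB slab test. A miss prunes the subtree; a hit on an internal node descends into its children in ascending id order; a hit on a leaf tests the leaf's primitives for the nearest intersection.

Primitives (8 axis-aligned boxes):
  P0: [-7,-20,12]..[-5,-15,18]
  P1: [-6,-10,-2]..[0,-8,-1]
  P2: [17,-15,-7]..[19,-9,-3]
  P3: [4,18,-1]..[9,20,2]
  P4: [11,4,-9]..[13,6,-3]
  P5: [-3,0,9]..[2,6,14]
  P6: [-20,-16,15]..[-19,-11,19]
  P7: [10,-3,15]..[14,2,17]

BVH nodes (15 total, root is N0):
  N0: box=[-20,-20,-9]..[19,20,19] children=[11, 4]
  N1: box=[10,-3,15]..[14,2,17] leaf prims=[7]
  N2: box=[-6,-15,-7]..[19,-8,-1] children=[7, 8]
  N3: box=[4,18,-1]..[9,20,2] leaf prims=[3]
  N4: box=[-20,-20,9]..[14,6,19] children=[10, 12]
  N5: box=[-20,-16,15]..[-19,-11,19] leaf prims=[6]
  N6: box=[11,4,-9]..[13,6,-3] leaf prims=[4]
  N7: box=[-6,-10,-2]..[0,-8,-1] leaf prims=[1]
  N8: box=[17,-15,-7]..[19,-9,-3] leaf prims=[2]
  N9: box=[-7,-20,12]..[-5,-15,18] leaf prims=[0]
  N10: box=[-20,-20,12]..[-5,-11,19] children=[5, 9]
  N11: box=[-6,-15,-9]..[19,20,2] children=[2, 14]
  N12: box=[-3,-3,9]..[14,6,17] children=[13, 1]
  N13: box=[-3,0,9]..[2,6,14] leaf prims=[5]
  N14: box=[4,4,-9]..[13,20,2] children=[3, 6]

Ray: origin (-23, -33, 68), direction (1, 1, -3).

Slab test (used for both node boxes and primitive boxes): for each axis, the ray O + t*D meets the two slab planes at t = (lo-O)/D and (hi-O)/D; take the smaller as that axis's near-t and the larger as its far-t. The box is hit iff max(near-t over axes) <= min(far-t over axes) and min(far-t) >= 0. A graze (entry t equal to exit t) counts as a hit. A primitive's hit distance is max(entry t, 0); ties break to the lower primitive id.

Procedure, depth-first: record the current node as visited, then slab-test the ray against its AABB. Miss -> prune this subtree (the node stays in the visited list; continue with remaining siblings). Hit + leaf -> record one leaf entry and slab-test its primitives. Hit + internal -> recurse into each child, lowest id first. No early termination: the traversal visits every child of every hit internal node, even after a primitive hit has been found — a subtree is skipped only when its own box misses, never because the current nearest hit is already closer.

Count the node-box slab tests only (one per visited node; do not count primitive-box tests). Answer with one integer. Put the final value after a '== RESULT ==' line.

Trace the traversal:
N0 x:[3,42] y:[13,53] z:[49/3,77/3] -> hit [49/3,77/3], descend [4, 11]
  N4 x:[3,37] y:[13,39] z:[49/3,59/3] -> hit [49/3,59/3], descend [10, 12]
    N10 x:[3,18] y:[13,22] z:[49/3,56/3] -> hit [49/3,18], descend [5, 9]
      N5 x:[3,4] y:[17,22] z:[49/3,53/3] -> miss, prune
      N9 x:[16,18] y:[13,18] z:[50/3,56/3] -> hit [50/3,18] leaf, test {P0@t=50/3}
    N12 x:[20,37] y:[30,39] z:[17,59/3] -> miss, prune
  N11 x:[17,42] y:[18,53] z:[22,77/3] -> hit [22,77/3], descend [2, 14]
    N2 x:[17,42] y:[18,25] z:[23,25] -> hit [23,25], descend [7, 8]
      N7 x:[17,23] y:[23,25] z:[23,70/3] -> hit [23,23] leaf, test {P1@t=23}
      N8 x:[40,42] y:[18,24] z:[71/3,25] -> miss, prune
    N14 x:[27,36] y:[37,53] z:[22,77/3] -> miss, prune

order=[0, 4, 10, 5, 9, 12, 11, 2, 7, 8, 14]  |boxes|=11  |leaves|=2  hit=P0

== RESULT ==
11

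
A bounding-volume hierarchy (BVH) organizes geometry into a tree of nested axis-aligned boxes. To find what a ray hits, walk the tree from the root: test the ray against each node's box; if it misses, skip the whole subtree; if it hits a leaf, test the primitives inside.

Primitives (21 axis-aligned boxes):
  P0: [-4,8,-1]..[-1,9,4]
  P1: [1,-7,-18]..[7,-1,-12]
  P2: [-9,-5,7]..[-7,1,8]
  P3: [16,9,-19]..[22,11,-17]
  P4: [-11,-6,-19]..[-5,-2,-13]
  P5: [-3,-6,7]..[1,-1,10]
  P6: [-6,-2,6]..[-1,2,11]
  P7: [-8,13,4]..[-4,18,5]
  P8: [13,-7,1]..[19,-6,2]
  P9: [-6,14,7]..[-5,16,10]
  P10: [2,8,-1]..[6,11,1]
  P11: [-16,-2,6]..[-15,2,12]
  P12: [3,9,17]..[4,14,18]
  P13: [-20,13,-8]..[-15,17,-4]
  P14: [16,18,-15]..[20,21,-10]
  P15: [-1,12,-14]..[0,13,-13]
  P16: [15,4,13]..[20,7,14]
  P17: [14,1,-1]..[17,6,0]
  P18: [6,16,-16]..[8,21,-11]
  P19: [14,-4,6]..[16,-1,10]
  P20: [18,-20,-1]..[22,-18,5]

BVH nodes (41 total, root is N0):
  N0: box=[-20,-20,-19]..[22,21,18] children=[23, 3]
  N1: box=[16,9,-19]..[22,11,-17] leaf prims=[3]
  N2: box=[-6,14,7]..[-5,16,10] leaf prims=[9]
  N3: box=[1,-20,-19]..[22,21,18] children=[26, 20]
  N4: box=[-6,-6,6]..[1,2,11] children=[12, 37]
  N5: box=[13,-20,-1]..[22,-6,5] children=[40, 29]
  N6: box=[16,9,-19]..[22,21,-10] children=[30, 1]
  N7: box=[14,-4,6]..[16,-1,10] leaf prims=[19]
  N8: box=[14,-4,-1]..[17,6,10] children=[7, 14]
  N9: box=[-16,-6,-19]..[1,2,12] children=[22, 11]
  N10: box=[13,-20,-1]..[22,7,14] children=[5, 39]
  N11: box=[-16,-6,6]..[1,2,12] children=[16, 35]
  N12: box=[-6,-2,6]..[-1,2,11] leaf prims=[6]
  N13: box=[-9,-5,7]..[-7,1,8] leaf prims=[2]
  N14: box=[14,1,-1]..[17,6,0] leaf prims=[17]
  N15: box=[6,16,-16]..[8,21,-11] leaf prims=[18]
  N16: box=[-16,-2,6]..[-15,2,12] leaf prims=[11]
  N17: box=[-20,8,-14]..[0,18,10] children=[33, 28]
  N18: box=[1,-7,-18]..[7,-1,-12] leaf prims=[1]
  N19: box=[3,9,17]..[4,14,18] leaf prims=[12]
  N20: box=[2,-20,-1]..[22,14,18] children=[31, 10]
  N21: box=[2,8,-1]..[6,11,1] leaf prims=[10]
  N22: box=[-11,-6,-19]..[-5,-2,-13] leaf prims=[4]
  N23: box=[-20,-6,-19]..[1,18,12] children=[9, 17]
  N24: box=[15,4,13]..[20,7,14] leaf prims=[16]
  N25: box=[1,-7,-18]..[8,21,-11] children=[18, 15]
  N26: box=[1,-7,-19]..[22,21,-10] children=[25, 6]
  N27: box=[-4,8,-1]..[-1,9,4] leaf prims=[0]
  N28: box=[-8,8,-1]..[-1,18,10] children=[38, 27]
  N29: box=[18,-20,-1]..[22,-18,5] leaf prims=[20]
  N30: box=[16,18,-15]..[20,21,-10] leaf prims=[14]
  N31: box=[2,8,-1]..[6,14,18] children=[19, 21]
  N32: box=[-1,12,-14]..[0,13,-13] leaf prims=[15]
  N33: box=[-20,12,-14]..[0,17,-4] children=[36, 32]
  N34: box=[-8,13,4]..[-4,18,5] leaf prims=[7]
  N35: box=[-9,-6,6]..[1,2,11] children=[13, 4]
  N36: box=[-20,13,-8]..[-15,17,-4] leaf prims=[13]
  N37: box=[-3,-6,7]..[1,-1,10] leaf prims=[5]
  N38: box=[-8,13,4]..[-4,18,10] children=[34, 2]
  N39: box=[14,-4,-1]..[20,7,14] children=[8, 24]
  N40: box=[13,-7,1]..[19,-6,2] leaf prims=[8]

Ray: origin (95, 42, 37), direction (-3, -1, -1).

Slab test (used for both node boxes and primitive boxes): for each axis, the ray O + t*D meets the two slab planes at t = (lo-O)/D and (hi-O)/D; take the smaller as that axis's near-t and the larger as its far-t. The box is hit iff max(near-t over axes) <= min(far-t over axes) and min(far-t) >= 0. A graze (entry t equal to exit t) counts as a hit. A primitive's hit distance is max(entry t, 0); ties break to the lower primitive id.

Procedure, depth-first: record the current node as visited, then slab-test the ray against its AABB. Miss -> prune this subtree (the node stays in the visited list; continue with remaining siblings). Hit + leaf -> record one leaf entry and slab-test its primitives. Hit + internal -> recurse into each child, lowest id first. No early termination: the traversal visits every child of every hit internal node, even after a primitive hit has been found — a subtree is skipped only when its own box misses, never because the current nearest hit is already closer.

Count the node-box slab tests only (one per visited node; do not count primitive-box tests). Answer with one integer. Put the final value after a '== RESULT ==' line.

Traverse from the root:
N0 x:[73/3,115/3] y:[21,62] z:[19,56] -> hit [73/3,115/3], descend [3, 23]
  N3 x:[73/3,94/3] y:[21,62] z:[19,56] -> hit [73/3,94/3], descend [20, 26]
    N20 x:[73/3,31] y:[28,62] z:[19,38] -> hit [28,31], descend [10, 31]
      N10 x:[73/3,82/3] y:[35,62] z:[23,38] -> miss, prune
      N31 x:[89/3,31] y:[28,34] z:[19,38] -> hit [89/3,31], descend [19, 21]
        N19 x:[91/3,92/3] y:[28,33] z:[19,20] -> miss, prune
        N21 x:[89/3,31] y:[31,34] z:[36,38] -> miss, prune
    N26 x:[73/3,94/3] y:[21,49] z:[47,56] -> miss, prune
  N23 x:[94/3,115/3] y:[24,48] z:[25,56] -> hit [94/3,115/3], descend [9, 17]
    N9 x:[94/3,37] y:[40,48] z:[25,56] -> miss, prune
    N17 x:[95/3,115/3] y:[24,34] z:[27,51] -> hit [95/3,34], descend [28, 33]
      N28 x:[32,103/3] y:[24,34] z:[27,38] -> hit [32,34], descend [27, 38]
        N27 x:[32,33] y:[33,34] z:[33,38] -> hit [33,33] leaf, test {P0@t=33}
        N38 x:[33,103/3] y:[24,29] z:[27,33] -> miss, prune
      N33 x:[95/3,115/3] y:[25,30] z:[41,51] -> miss, prune

15 AABB tests over nodes [0, 3, 20, 10, 31, 19, 21, 26, 23, 9, 17, 28, 27, 38, 33]; 1 leaf entered; closest P0.

== RESULT ==
15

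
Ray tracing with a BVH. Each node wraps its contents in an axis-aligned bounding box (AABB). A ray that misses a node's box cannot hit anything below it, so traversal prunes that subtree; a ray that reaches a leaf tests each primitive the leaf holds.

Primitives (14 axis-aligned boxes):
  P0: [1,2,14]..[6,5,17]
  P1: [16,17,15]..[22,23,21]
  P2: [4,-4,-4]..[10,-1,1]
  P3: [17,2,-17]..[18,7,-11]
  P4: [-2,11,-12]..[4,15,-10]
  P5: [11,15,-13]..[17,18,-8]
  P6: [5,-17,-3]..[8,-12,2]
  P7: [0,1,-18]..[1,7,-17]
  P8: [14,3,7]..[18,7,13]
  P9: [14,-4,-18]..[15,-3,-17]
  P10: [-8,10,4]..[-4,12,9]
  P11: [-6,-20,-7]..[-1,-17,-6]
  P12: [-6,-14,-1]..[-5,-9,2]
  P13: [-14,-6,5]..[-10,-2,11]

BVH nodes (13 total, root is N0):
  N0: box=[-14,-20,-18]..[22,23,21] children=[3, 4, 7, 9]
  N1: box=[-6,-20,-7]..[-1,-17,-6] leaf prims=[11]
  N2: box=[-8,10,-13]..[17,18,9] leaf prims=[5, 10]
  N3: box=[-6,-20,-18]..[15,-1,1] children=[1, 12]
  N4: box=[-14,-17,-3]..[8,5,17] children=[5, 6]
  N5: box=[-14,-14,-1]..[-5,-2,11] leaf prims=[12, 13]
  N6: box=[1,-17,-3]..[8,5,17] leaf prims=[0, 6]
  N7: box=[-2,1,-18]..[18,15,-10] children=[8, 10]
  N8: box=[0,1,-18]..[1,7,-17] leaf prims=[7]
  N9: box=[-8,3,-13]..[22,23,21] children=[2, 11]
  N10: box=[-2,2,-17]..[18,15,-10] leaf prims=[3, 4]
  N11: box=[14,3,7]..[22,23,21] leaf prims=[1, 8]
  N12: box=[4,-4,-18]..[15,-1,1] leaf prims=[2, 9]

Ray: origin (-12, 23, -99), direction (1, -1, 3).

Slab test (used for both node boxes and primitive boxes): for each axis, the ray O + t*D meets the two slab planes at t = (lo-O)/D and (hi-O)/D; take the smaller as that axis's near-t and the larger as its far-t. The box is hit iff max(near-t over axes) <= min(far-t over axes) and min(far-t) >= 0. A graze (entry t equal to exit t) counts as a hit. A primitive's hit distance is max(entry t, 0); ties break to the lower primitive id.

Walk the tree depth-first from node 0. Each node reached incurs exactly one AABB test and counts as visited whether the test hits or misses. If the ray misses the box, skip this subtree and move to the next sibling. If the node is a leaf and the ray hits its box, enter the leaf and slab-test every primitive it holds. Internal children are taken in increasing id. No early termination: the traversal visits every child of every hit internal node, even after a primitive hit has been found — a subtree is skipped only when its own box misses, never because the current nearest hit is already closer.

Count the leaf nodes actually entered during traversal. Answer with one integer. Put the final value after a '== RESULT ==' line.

Walk:
N0 x:[-2,34] y:[0,43] z:[27,40] -> hit [27,34], descend [3, 4, 7, 9]
  N3 x:[6,27] y:[24,43] z:[27,100/3] -> hit [27,27], descend [1, 12]
    N1 x:[6,11] y:[40,43] z:[92/3,31] -> miss, prune
    N12 x:[16,27] y:[24,27] z:[27,100/3] -> hit [27,27] leaf, test {P2(miss), P9@t=27}
  N4 x:[-2,20] y:[18,40] z:[32,116/3] -> miss, prune
  N7 x:[10,30] y:[8,22] z:[27,89/3] -> miss, prune
  N9 x:[4,34] y:[0,20] z:[86/3,40] -> miss, prune

order=[0, 3, 1, 12, 4, 7, 9]  |boxes|=7  |leaves|=1  hit=P9

== RESULT ==
1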